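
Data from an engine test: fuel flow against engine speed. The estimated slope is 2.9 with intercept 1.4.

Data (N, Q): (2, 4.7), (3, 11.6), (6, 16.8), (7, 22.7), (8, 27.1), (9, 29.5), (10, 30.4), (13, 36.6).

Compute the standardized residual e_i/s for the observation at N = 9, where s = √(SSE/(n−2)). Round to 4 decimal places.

0.8944

N=2: ŷ = 1.4 + 2.9·2 = 7.2; e = 4.7 − 7.2 = -2.5
N=3: ŷ = 1.4 + 2.9·3 = 10.1; e = 11.6 − 10.1 = 1.5
N=6: ŷ = 1.4 + 2.9·6 = 18.8; e = 16.8 − 18.8 = -2
N=7: ŷ = 1.4 + 2.9·7 = 21.7; e = 22.7 − 21.7 = 1
N=8: ŷ = 1.4 + 2.9·8 = 24.6; e = 27.1 − 24.6 = 2.5
N=9: ŷ = 1.4 + 2.9·9 = 27.5; e = 29.5 − 27.5 = 2
N=10: ŷ = 1.4 + 2.9·10 = 30.4; e = 30.4 − 30.4 = 0
N=13: ŷ = 1.4 + 2.9·13 = 39.1; e = 36.6 − 39.1 = -2.5
SSE = 6.25 + 2.25 + 4 + 1 + 6.25 + 4 + 0 + 6.25 = 30
s = √(30/6) = 2.23607
e/s = 2 / 2.23607 = 0.8944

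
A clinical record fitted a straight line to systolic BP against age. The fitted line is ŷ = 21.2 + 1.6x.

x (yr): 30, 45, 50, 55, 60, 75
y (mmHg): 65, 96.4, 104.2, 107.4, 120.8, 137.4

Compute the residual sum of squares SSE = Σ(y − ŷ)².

x=30: ŷ = 21.2 + 1.6·30 = 69.2; r = 65 − 69.2 = -4.2
x=45: ŷ = 21.2 + 1.6·45 = 93.2; r = 96.4 − 93.2 = 3.2
x=50: ŷ = 21.2 + 1.6·50 = 101.2; r = 104.2 − 101.2 = 3
x=55: ŷ = 21.2 + 1.6·55 = 109.2; r = 107.4 − 109.2 = -1.8
x=60: ŷ = 21.2 + 1.6·60 = 117.2; r = 120.8 − 117.2 = 3.6
x=75: ŷ = 21.2 + 1.6·75 = 141.2; r = 137.4 − 141.2 = -3.8
SSE = 17.64 + 10.24 + 9 + 3.24 + 12.96 + 14.44 = 67.52

SSE = 67.52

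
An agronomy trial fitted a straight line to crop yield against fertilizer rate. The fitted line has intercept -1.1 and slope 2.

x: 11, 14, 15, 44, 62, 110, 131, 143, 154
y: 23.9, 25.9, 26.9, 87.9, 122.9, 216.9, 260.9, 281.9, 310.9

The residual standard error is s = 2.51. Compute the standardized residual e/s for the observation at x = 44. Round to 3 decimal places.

0.398

ŷ = -1.1 + 2·44 = 86.9
e = 87.9 − 86.9 = 1
e/s = 1 / 2.51 = 0.398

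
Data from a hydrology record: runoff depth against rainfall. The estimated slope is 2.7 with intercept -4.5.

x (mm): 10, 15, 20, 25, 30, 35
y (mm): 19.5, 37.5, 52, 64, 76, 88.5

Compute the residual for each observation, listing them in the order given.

-3, 1.5, 2.5, 1, -0.5, -1.5

x=10: ŷ = -4.5 + 2.7·10 = 22.5; e = 19.5 − 22.5 = -3
x=15: ŷ = -4.5 + 2.7·15 = 36; e = 37.5 − 36 = 1.5
x=20: ŷ = -4.5 + 2.7·20 = 49.5; e = 52 − 49.5 = 2.5
x=25: ŷ = -4.5 + 2.7·25 = 63; e = 64 − 63 = 1
x=30: ŷ = -4.5 + 2.7·30 = 76.5; e = 76 − 76.5 = -0.5
x=35: ŷ = -4.5 + 2.7·35 = 90; e = 88.5 − 90 = -1.5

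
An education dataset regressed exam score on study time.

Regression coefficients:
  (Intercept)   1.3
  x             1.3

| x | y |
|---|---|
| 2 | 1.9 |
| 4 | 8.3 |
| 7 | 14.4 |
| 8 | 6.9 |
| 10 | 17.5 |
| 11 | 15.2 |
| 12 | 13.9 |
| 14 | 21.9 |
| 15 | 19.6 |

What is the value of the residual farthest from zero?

e = -4.8

x=2: ŷ = 1.3 + 1.3·2 = 3.9; e = 1.9 − 3.9 = -2
x=4: ŷ = 1.3 + 1.3·4 = 6.5; e = 8.3 − 6.5 = 1.8
x=7: ŷ = 1.3 + 1.3·7 = 10.4; e = 14.4 − 10.4 = 4
x=8: ŷ = 1.3 + 1.3·8 = 11.7; e = 6.9 − 11.7 = -4.8
x=10: ŷ = 1.3 + 1.3·10 = 14.3; e = 17.5 − 14.3 = 3.2
x=11: ŷ = 1.3 + 1.3·11 = 15.6; e = 15.2 − 15.6 = -0.4
x=12: ŷ = 1.3 + 1.3·12 = 16.9; e = 13.9 − 16.9 = -3
x=14: ŷ = 1.3 + 1.3·14 = 19.5; e = 21.9 − 19.5 = 2.4
x=15: ŷ = 1.3 + 1.3·15 = 20.8; e = 19.6 − 20.8 = -1.2
Largest |e| is 4.8 at x = 8, residual -4.8.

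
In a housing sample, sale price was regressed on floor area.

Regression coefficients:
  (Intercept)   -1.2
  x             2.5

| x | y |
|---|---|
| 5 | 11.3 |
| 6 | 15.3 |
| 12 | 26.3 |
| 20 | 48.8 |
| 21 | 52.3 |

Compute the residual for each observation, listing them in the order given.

0, 1.5, -2.5, 0, 1

x=5: ŷ = -1.2 + 2.5·5 = 11.3; e = 11.3 − 11.3 = 0
x=6: ŷ = -1.2 + 2.5·6 = 13.8; e = 15.3 − 13.8 = 1.5
x=12: ŷ = -1.2 + 2.5·12 = 28.8; e = 26.3 − 28.8 = -2.5
x=20: ŷ = -1.2 + 2.5·20 = 48.8; e = 48.8 − 48.8 = 0
x=21: ŷ = -1.2 + 2.5·21 = 51.3; e = 52.3 − 51.3 = 1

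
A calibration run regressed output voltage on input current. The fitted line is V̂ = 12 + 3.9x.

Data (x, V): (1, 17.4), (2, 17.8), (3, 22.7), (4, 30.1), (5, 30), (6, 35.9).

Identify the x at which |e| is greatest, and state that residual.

x=1: V̂ = 12 + 3.9·1 = 15.9; e = 17.4 − 15.9 = 1.5
x=2: V̂ = 12 + 3.9·2 = 19.8; e = 17.8 − 19.8 = -2
x=3: V̂ = 12 + 3.9·3 = 23.7; e = 22.7 − 23.7 = -1
x=4: V̂ = 12 + 3.9·4 = 27.6; e = 30.1 − 27.6 = 2.5
x=5: V̂ = 12 + 3.9·5 = 31.5; e = 30 − 31.5 = -1.5
x=6: V̂ = 12 + 3.9·6 = 35.4; e = 35.9 − 35.4 = 0.5
Largest |e| is 2.5 at x = 4, residual 2.5.

x = 4, e = 2.5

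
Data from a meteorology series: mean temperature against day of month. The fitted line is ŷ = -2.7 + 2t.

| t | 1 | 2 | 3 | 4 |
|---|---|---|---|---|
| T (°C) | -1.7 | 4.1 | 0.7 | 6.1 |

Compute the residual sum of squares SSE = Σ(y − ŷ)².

SSE = 16.24

t=1: ŷ = -2.7 + 2·1 = -0.7; r = -1.7 − (-0.7) = -1
t=2: ŷ = -2.7 + 2·2 = 1.3; r = 4.1 − 1.3 = 2.8
t=3: ŷ = -2.7 + 2·3 = 3.3; r = 0.7 − 3.3 = -2.6
t=4: ŷ = -2.7 + 2·4 = 5.3; r = 6.1 − 5.3 = 0.8
SSE = 1 + 7.84 + 6.76 + 0.64 = 16.24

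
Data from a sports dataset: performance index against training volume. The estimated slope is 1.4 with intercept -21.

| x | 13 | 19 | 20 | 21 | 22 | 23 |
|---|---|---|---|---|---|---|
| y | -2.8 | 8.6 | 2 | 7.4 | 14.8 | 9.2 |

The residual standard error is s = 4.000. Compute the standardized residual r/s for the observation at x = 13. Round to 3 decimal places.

0.000

ŷ = -21 + 1.4·13 = -2.8
r = -2.8 − (-2.8) = 0
r/s = 0 / 4.000 = 0.000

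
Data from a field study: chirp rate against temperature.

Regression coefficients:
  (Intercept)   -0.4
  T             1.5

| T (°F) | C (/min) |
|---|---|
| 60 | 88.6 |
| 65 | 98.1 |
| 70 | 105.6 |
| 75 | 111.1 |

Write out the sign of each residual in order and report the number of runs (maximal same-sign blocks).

T=60: ŷ = -0.4 + 1.5·60 = 89.6; r = 88.6 − 89.6 = -1
T=65: ŷ = -0.4 + 1.5·65 = 97.1; r = 98.1 − 97.1 = 1
T=70: ŷ = -0.4 + 1.5·70 = 104.6; r = 105.6 − 104.6 = 1
T=75: ŷ = -0.4 + 1.5·75 = 112.1; r = 111.1 − 112.1 = -1
Signs: − + + −
Runs: −×1, +×2, −×1 → 3

3 runs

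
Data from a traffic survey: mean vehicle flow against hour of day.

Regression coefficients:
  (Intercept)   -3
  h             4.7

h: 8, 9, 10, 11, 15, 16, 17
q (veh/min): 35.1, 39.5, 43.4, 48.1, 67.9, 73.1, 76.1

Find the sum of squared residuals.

SSE = 2.62

h=8: ŷ = -3 + 4.7·8 = 34.6; e = 35.1 − 34.6 = 0.5
h=9: ŷ = -3 + 4.7·9 = 39.3; e = 39.5 − 39.3 = 0.2
h=10: ŷ = -3 + 4.7·10 = 44; e = 43.4 − 44 = -0.6
h=11: ŷ = -3 + 4.7·11 = 48.7; e = 48.1 − 48.7 = -0.6
h=15: ŷ = -3 + 4.7·15 = 67.5; e = 67.9 − 67.5 = 0.4
h=16: ŷ = -3 + 4.7·16 = 72.2; e = 73.1 − 72.2 = 0.9
h=17: ŷ = -3 + 4.7·17 = 76.9; e = 76.1 − 76.9 = -0.8
SSE = 0.25 + 0.04 + 0.36 + 0.36 + 0.16 + 0.81 + 0.64 = 2.62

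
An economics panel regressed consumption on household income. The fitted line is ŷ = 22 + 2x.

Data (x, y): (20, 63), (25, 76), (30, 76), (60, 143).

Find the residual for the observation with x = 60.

r = 1

ŷ = 22 + 2·60 = 142
r = 143 − 142 = 1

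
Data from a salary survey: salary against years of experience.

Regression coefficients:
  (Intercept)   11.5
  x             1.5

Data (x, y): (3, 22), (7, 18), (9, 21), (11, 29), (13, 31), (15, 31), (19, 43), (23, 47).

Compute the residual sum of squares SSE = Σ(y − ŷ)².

SSE = 88

x=3: ŷ = 11.5 + 1.5·3 = 16; e = 22 − 16 = 6
x=7: ŷ = 11.5 + 1.5·7 = 22; e = 18 − 22 = -4
x=9: ŷ = 11.5 + 1.5·9 = 25; e = 21 − 25 = -4
x=11: ŷ = 11.5 + 1.5·11 = 28; e = 29 − 28 = 1
x=13: ŷ = 11.5 + 1.5·13 = 31; e = 31 − 31 = 0
x=15: ŷ = 11.5 + 1.5·15 = 34; e = 31 − 34 = -3
x=19: ŷ = 11.5 + 1.5·19 = 40; e = 43 − 40 = 3
x=23: ŷ = 11.5 + 1.5·23 = 46; e = 47 − 46 = 1
SSE = 36 + 16 + 16 + 1 + 0 + 9 + 9 + 1 = 88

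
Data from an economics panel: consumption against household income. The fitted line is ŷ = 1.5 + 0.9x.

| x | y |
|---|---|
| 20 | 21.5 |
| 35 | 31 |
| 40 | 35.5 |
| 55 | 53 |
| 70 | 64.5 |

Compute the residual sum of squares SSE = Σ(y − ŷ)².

SSE = 16

x=20: ŷ = 1.5 + 0.9·20 = 19.5; r = 21.5 − 19.5 = 2
x=35: ŷ = 1.5 + 0.9·35 = 33; r = 31 − 33 = -2
x=40: ŷ = 1.5 + 0.9·40 = 37.5; r = 35.5 − 37.5 = -2
x=55: ŷ = 1.5 + 0.9·55 = 51; r = 53 − 51 = 2
x=70: ŷ = 1.5 + 0.9·70 = 64.5; r = 64.5 − 64.5 = 0
SSE = 4 + 4 + 4 + 4 + 0 = 16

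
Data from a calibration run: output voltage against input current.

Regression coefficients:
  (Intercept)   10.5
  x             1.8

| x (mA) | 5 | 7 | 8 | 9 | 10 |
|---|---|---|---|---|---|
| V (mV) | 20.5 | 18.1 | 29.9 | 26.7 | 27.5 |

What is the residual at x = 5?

ŷ = 10.5 + 1.8·5 = 19.5
r = 20.5 − 19.5 = 1

r = 1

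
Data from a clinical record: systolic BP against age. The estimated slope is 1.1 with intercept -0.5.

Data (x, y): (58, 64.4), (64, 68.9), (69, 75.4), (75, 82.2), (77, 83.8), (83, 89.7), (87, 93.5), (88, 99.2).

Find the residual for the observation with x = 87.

ŷ = -0.5 + 1.1·87 = 95.2
r = 93.5 − 95.2 = -1.7

r = -1.7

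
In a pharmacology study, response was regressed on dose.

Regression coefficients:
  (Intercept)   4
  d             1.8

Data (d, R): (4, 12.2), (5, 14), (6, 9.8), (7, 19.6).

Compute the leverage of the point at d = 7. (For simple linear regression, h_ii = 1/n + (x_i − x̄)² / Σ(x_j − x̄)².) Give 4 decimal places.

h = 0.7000

d̄ = (4 + 5 + 6 + 7)/4 = 5.5
Σ(d − d̄)² = 2.25 + 0.25 + 0.25 + 2.25 = 5
h = 1/4 + (1.5)²/5 = 0.25 + 0.45 = 0.7000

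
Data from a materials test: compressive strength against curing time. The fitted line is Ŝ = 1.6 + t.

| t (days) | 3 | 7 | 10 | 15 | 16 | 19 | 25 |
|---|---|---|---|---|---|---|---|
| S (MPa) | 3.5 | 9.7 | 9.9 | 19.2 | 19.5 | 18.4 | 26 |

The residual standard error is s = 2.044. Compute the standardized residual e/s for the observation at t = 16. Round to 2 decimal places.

Ŝ = 1.6 + 16 = 17.6
e = 19.5 − 17.6 = 1.9
e/s = 1.9 / 2.044 = 0.93

0.93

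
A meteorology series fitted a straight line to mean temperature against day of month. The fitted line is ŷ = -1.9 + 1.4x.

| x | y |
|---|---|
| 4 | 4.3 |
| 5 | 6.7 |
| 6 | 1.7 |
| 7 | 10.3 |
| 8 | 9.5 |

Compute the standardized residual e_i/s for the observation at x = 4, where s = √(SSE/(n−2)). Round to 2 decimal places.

x=4: ŷ = -1.9 + 1.4·4 = 3.7; e = 4.3 − 3.7 = 0.6
x=5: ŷ = -1.9 + 1.4·5 = 5.1; e = 6.7 − 5.1 = 1.6
x=6: ŷ = -1.9 + 1.4·6 = 6.5; e = 1.7 − 6.5 = -4.8
x=7: ŷ = -1.9 + 1.4·7 = 7.9; e = 10.3 − 7.9 = 2.4
x=8: ŷ = -1.9 + 1.4·8 = 9.3; e = 9.5 − 9.3 = 0.2
SSE = 0.36 + 2.56 + 23.04 + 5.76 + 0.04 = 31.76
s = √(31.76/3) = 3.25372
e/s = 0.6 / 3.25372 = 0.18

0.18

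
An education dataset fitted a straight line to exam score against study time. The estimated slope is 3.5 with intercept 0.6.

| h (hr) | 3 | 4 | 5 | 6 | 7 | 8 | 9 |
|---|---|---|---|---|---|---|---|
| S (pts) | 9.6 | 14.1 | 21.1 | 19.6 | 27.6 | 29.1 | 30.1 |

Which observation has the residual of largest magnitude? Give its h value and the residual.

h=3: Ŝ = 0.6 + 3.5·3 = 11.1; e = 9.6 − 11.1 = -1.5
h=4: Ŝ = 0.6 + 3.5·4 = 14.6; e = 14.1 − 14.6 = -0.5
h=5: Ŝ = 0.6 + 3.5·5 = 18.1; e = 21.1 − 18.1 = 3
h=6: Ŝ = 0.6 + 3.5·6 = 21.6; e = 19.6 − 21.6 = -2
h=7: Ŝ = 0.6 + 3.5·7 = 25.1; e = 27.6 − 25.1 = 2.5
h=8: Ŝ = 0.6 + 3.5·8 = 28.6; e = 29.1 − 28.6 = 0.5
h=9: Ŝ = 0.6 + 3.5·9 = 32.1; e = 30.1 − 32.1 = -2
Largest |e| is 3 at h = 5, residual 3.

h = 5, e = 3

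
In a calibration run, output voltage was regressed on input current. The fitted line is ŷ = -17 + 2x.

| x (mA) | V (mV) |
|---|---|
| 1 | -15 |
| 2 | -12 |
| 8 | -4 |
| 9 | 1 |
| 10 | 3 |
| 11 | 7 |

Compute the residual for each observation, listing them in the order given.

x=1: ŷ = -17 + 2·1 = -15; e = -15 − (-15) = 0
x=2: ŷ = -17 + 2·2 = -13; e = -12 − (-13) = 1
x=8: ŷ = -17 + 2·8 = -1; e = -4 − (-1) = -3
x=9: ŷ = -17 + 2·9 = 1; e = 1 − 1 = 0
x=10: ŷ = -17 + 2·10 = 3; e = 3 − 3 = 0
x=11: ŷ = -17 + 2·11 = 5; e = 7 − 5 = 2

0, 1, -3, 0, 0, 2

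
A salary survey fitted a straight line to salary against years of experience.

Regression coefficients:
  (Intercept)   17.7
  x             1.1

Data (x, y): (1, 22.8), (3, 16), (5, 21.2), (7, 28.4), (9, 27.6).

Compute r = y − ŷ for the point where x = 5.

ŷ = 17.7 + 1.1·5 = 23.2
r = 21.2 − 23.2 = -2

r = -2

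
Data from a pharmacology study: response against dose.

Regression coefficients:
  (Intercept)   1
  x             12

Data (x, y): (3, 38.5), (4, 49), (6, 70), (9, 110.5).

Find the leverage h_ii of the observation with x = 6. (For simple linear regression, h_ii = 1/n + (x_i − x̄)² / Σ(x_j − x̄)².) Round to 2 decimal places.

h = 0.26

x̄ = (3 + 4 + 6 + 9)/4 = 5.5
Σ(x − x̄)² = 6.25 + 2.25 + 0.25 + 12.25 = 21
h = 1/4 + (0.5)²/21 = 0.25 + 0.0119048 = 0.26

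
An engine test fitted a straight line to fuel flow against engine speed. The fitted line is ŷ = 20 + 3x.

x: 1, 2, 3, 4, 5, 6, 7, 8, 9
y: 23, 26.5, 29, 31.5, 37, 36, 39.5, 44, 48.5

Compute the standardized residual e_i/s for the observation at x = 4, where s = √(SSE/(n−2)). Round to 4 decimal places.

-0.3669

x=1: ŷ = 20 + 3·1 = 23; e = 23 − 23 = 0
x=2: ŷ = 20 + 3·2 = 26; e = 26.5 − 26 = 0.5
x=3: ŷ = 20 + 3·3 = 29; e = 29 − 29 = 0
x=4: ŷ = 20 + 3·4 = 32; e = 31.5 − 32 = -0.5
x=5: ŷ = 20 + 3·5 = 35; e = 37 − 35 = 2
x=6: ŷ = 20 + 3·6 = 38; e = 36 − 38 = -2
x=7: ŷ = 20 + 3·7 = 41; e = 39.5 − 41 = -1.5
x=8: ŷ = 20 + 3·8 = 44; e = 44 − 44 = 0
x=9: ŷ = 20 + 3·9 = 47; e = 48.5 − 47 = 1.5
SSE = 0 + 0.25 + 0 + 0.25 + 4 + 4 + 2.25 + 0 + 2.25 = 13
s = √(13/7) = 1.36277
e/s = -0.5 / 1.36277 = -0.3669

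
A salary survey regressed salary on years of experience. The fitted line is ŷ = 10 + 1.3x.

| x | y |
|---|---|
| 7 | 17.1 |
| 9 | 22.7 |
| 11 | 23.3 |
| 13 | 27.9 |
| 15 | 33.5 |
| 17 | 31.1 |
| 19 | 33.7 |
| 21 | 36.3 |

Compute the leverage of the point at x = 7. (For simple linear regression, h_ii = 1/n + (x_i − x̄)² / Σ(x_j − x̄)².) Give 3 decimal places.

x̄ = (7 + 9 + 11 + 13 + 15 + 17 + 19 + 21)/8 = 14
Σ(x − x̄)² = 49 + 25 + 9 + 1 + 1 + 9 + 25 + 49 = 168
h = 1/8 + (-7)²/168 = 0.125 + 0.291667 = 0.417

h = 0.417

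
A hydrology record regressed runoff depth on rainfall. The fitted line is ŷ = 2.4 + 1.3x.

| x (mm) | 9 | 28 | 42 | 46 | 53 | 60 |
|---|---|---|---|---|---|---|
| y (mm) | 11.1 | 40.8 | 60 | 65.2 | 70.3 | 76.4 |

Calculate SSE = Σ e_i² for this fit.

SSE = 48

x=9: ŷ = 2.4 + 1.3·9 = 14.1; e = 11.1 − 14.1 = -3
x=28: ŷ = 2.4 + 1.3·28 = 38.8; e = 40.8 − 38.8 = 2
x=42: ŷ = 2.4 + 1.3·42 = 57; e = 60 − 57 = 3
x=46: ŷ = 2.4 + 1.3·46 = 62.2; e = 65.2 − 62.2 = 3
x=53: ŷ = 2.4 + 1.3·53 = 71.3; e = 70.3 − 71.3 = -1
x=60: ŷ = 2.4 + 1.3·60 = 80.4; e = 76.4 − 80.4 = -4
SSE = 9 + 4 + 9 + 9 + 1 + 16 = 48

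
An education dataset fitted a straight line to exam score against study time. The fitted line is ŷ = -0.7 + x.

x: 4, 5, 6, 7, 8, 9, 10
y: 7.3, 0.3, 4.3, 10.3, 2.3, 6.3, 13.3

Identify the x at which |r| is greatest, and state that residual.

x=4: ŷ = -0.7 + 4 = 3.3; r = 7.3 − 3.3 = 4
x=5: ŷ = -0.7 + 5 = 4.3; r = 0.3 − 4.3 = -4
x=6: ŷ = -0.7 + 6 = 5.3; r = 4.3 − 5.3 = -1
x=7: ŷ = -0.7 + 7 = 6.3; r = 10.3 − 6.3 = 4
x=8: ŷ = -0.7 + 8 = 7.3; r = 2.3 − 7.3 = -5
x=9: ŷ = -0.7 + 9 = 8.3; r = 6.3 − 8.3 = -2
x=10: ŷ = -0.7 + 10 = 9.3; r = 13.3 − 9.3 = 4
Largest |r| is 5 at x = 8, residual -5.

x = 8, r = -5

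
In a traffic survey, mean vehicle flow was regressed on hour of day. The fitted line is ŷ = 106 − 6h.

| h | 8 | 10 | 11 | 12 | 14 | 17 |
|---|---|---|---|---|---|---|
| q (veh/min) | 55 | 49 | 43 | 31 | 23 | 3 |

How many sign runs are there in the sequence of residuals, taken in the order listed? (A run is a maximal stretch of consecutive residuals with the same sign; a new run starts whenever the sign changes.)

h=8: ŷ = 106 − 6·8 = 58; e = 55 − 58 = -3
h=10: ŷ = 106 − 6·10 = 46; e = 49 − 46 = 3
h=11: ŷ = 106 − 6·11 = 40; e = 43 − 40 = 3
h=12: ŷ = 106 − 6·12 = 34; e = 31 − 34 = -3
h=14: ŷ = 106 − 6·14 = 22; e = 23 − 22 = 1
h=17: ŷ = 106 − 6·17 = 4; e = 3 − 4 = -1
Signs: − + + − + −
Runs: −×1, +×2, −×1, +×1, −×1 → 5

5 runs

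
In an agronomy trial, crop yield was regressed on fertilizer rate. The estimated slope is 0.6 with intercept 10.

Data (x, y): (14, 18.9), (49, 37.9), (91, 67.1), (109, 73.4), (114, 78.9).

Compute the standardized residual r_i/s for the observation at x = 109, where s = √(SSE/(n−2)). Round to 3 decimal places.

-0.961

x=14: ŷ = 10 + 0.6·14 = 18.4; r = 18.9 − 18.4 = 0.5
x=49: ŷ = 10 + 0.6·49 = 39.4; r = 37.9 − 39.4 = -1.5
x=91: ŷ = 10 + 0.6·91 = 64.6; r = 67.1 − 64.6 = 2.5
x=109: ŷ = 10 + 0.6·109 = 75.4; r = 73.4 − 75.4 = -2
x=114: ŷ = 10 + 0.6·114 = 78.4; r = 78.9 − 78.4 = 0.5
SSE = 0.25 + 2.25 + 6.25 + 4 + 0.25 = 13
s = √(13/3) = 2.08167
r/s = -2 / 2.08167 = -0.961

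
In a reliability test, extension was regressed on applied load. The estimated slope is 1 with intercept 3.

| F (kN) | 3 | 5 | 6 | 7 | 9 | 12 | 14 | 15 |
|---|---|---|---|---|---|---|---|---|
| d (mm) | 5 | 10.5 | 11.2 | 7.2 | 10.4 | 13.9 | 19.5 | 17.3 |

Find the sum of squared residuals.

SSE = 30.44

F=3: d̂ = 3 + 3 = 6; r = 5 − 6 = -1
F=5: d̂ = 3 + 5 = 8; r = 10.5 − 8 = 2.5
F=6: d̂ = 3 + 6 = 9; r = 11.2 − 9 = 2.2
F=7: d̂ = 3 + 7 = 10; r = 7.2 − 10 = -2.8
F=9: d̂ = 3 + 9 = 12; r = 10.4 − 12 = -1.6
F=12: d̂ = 3 + 12 = 15; r = 13.9 − 15 = -1.1
F=14: d̂ = 3 + 14 = 17; r = 19.5 − 17 = 2.5
F=15: d̂ = 3 + 15 = 18; r = 17.3 − 18 = -0.7
SSE = 1 + 6.25 + 4.84 + 7.84 + 2.56 + 1.21 + 6.25 + 0.49 = 30.44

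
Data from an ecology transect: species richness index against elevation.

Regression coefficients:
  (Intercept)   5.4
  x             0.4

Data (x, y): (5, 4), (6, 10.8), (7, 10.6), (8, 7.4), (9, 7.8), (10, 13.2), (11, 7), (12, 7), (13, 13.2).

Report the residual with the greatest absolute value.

x=5: ŷ = 5.4 + 0.4·5 = 7.4; r = 4 − 7.4 = -3.4
x=6: ŷ = 5.4 + 0.4·6 = 7.8; r = 10.8 − 7.8 = 3
x=7: ŷ = 5.4 + 0.4·7 = 8.2; r = 10.6 − 8.2 = 2.4
x=8: ŷ = 5.4 + 0.4·8 = 8.6; r = 7.4 − 8.6 = -1.2
x=9: ŷ = 5.4 + 0.4·9 = 9; r = 7.8 − 9 = -1.2
x=10: ŷ = 5.4 + 0.4·10 = 9.4; r = 13.2 − 9.4 = 3.8
x=11: ŷ = 5.4 + 0.4·11 = 9.8; r = 7 − 9.8 = -2.8
x=12: ŷ = 5.4 + 0.4·12 = 10.2; r = 7 − 10.2 = -3.2
x=13: ŷ = 5.4 + 0.4·13 = 10.6; r = 13.2 − 10.6 = 2.6
Largest |r| is 3.8 at x = 10, residual 3.8.

r = 3.8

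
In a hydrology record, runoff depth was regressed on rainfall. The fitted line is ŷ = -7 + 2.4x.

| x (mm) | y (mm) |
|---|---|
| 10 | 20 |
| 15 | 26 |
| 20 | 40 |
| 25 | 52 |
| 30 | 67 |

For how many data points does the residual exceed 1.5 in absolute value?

3

x=10: ŷ = -7 + 2.4·10 = 17; r = 20 − 17 = 3
x=15: ŷ = -7 + 2.4·15 = 29; r = 26 − 29 = -3
x=20: ŷ = -7 + 2.4·20 = 41; r = 40 − 41 = -1
x=25: ŷ = -7 + 2.4·25 = 53; r = 52 − 53 = -1
x=30: ŷ = -7 + 2.4·30 = 65; r = 67 − 65 = 2
|r| > 1.5: x=10 (|r|=3), x=15 (|r|=3), x=30 (|r|=2) → 3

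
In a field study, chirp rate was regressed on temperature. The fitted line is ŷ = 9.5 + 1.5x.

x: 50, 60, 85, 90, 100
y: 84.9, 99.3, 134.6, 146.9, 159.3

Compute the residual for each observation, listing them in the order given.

0.4, -0.2, -2.4, 2.4, -0.2

x=50: ŷ = 9.5 + 1.5·50 = 84.5; r = 84.9 − 84.5 = 0.4
x=60: ŷ = 9.5 + 1.5·60 = 99.5; r = 99.3 − 99.5 = -0.2
x=85: ŷ = 9.5 + 1.5·85 = 137; r = 134.6 − 137 = -2.4
x=90: ŷ = 9.5 + 1.5·90 = 144.5; r = 146.9 − 144.5 = 2.4
x=100: ŷ = 9.5 + 1.5·100 = 159.5; r = 159.3 − 159.5 = -0.2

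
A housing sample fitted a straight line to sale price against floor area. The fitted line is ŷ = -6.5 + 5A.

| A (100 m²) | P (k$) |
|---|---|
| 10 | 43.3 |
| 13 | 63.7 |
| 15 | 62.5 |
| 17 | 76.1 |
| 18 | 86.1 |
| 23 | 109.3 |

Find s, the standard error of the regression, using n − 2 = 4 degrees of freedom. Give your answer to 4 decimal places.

A=10: ŷ = -6.5 + 5·10 = 43.5; r = 43.3 − 43.5 = -0.2
A=13: ŷ = -6.5 + 5·13 = 58.5; r = 63.7 − 58.5 = 5.2
A=15: ŷ = -6.5 + 5·15 = 68.5; r = 62.5 − 68.5 = -6
A=17: ŷ = -6.5 + 5·17 = 78.5; r = 76.1 − 78.5 = -2.4
A=18: ŷ = -6.5 + 5·18 = 83.5; r = 86.1 − 83.5 = 2.6
A=23: ŷ = -6.5 + 5·23 = 108.5; r = 109.3 − 108.5 = 0.8
SSE = 0.04 + 27.04 + 36 + 5.76 + 6.76 + 0.64 = 76.24
s = √(76.24/4) = √19.06 ≈ 4.3658

s = 4.3658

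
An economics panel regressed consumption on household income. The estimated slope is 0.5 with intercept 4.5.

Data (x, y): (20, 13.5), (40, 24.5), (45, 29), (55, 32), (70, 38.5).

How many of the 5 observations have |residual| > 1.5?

1

x=20: ŷ = 4.5 + 0.5·20 = 14.5; r = 13.5 − 14.5 = -1
x=40: ŷ = 4.5 + 0.5·40 = 24.5; r = 24.5 − 24.5 = 0
x=45: ŷ = 4.5 + 0.5·45 = 27; r = 29 − 27 = 2
x=55: ŷ = 4.5 + 0.5·55 = 32; r = 32 − 32 = 0
x=70: ŷ = 4.5 + 0.5·70 = 39.5; r = 38.5 − 39.5 = -1
|r| > 1.5: x=45 (|r|=2) → 1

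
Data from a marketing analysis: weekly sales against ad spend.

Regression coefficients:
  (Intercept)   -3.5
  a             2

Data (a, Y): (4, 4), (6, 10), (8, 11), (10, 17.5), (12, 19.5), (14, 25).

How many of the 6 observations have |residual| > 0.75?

a=4: ŷ = -3.5 + 2·4 = 4.5; e = 4 − 4.5 = -0.5
a=6: ŷ = -3.5 + 2·6 = 8.5; e = 10 − 8.5 = 1.5
a=8: ŷ = -3.5 + 2·8 = 12.5; e = 11 − 12.5 = -1.5
a=10: ŷ = -3.5 + 2·10 = 16.5; e = 17.5 − 16.5 = 1
a=12: ŷ = -3.5 + 2·12 = 20.5; e = 19.5 − 20.5 = -1
a=14: ŷ = -3.5 + 2·14 = 24.5; e = 25 − 24.5 = 0.5
|e| > 0.75: a=6 (|e|=1.5), a=8 (|e|=1.5), a=10 (|e|=1), a=12 (|e|=1) → 4

4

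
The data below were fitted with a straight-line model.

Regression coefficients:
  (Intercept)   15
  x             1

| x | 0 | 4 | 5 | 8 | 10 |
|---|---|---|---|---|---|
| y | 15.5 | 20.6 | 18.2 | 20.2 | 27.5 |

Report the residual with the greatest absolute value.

e = -2.8

x=0: ŷ = 15 + 0 = 15; e = 15.5 − 15 = 0.5
x=4: ŷ = 15 + 4 = 19; e = 20.6 − 19 = 1.6
x=5: ŷ = 15 + 5 = 20; e = 18.2 − 20 = -1.8
x=8: ŷ = 15 + 8 = 23; e = 20.2 − 23 = -2.8
x=10: ŷ = 15 + 10 = 25; e = 27.5 − 25 = 2.5
Largest |e| is 2.8 at x = 8, residual -2.8.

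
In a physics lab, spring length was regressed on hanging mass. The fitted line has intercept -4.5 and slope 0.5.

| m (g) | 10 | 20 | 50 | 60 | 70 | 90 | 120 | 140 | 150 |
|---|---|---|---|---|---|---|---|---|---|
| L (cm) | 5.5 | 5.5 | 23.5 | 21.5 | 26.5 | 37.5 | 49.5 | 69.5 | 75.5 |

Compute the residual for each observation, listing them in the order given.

m=10: ŷ = -4.5 + 0.5·10 = 0.5; e = 5.5 − 0.5 = 5
m=20: ŷ = -4.5 + 0.5·20 = 5.5; e = 5.5 − 5.5 = 0
m=50: ŷ = -4.5 + 0.5·50 = 20.5; e = 23.5 − 20.5 = 3
m=60: ŷ = -4.5 + 0.5·60 = 25.5; e = 21.5 − 25.5 = -4
m=70: ŷ = -4.5 + 0.5·70 = 30.5; e = 26.5 − 30.5 = -4
m=90: ŷ = -4.5 + 0.5·90 = 40.5; e = 37.5 − 40.5 = -3
m=120: ŷ = -4.5 + 0.5·120 = 55.5; e = 49.5 − 55.5 = -6
m=140: ŷ = -4.5 + 0.5·140 = 65.5; e = 69.5 − 65.5 = 4
m=150: ŷ = -4.5 + 0.5·150 = 70.5; e = 75.5 − 70.5 = 5

5, 0, 3, -4, -4, -3, -6, 4, 5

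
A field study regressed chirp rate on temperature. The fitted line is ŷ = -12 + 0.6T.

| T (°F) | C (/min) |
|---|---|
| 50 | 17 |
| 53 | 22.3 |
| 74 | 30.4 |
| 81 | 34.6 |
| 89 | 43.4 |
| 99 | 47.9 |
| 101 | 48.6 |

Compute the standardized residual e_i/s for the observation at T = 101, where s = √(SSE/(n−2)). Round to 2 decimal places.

T=50: ŷ = -12 + 0.6·50 = 18; e = 17 − 18 = -1
T=53: ŷ = -12 + 0.6·53 = 19.8; e = 22.3 − 19.8 = 2.5
T=74: ŷ = -12 + 0.6·74 = 32.4; e = 30.4 − 32.4 = -2
T=81: ŷ = -12 + 0.6·81 = 36.6; e = 34.6 − 36.6 = -2
T=89: ŷ = -12 + 0.6·89 = 41.4; e = 43.4 − 41.4 = 2
T=99: ŷ = -12 + 0.6·99 = 47.4; e = 47.9 − 47.4 = 0.5
T=101: ŷ = -12 + 0.6·101 = 48.6; e = 48.6 − 48.6 = 0
SSE = 1 + 6.25 + 4 + 4 + 4 + 0.25 + 0 = 19.5
s = √(19.5/5) = 1.97484
e/s = 0 / 1.97484 = 0.00

0.00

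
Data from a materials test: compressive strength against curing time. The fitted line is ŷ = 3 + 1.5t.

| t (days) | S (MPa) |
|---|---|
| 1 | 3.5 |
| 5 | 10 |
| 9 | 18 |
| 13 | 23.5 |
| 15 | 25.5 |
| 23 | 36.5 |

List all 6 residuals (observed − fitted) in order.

t=1: ŷ = 3 + 1.5·1 = 4.5; r = 3.5 − 4.5 = -1
t=5: ŷ = 3 + 1.5·5 = 10.5; r = 10 − 10.5 = -0.5
t=9: ŷ = 3 + 1.5·9 = 16.5; r = 18 − 16.5 = 1.5
t=13: ŷ = 3 + 1.5·13 = 22.5; r = 23.5 − 22.5 = 1
t=15: ŷ = 3 + 1.5·15 = 25.5; r = 25.5 − 25.5 = 0
t=23: ŷ = 3 + 1.5·23 = 37.5; r = 36.5 − 37.5 = -1

-1, -0.5, 1.5, 1, 0, -1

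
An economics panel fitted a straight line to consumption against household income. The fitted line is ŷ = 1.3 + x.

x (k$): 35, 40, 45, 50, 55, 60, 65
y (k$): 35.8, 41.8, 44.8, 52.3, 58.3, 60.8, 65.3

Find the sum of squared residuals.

x=35: ŷ = 1.3 + 35 = 36.3; e = 35.8 − 36.3 = -0.5
x=40: ŷ = 1.3 + 40 = 41.3; e = 41.8 − 41.3 = 0.5
x=45: ŷ = 1.3 + 45 = 46.3; e = 44.8 − 46.3 = -1.5
x=50: ŷ = 1.3 + 50 = 51.3; e = 52.3 − 51.3 = 1
x=55: ŷ = 1.3 + 55 = 56.3; e = 58.3 − 56.3 = 2
x=60: ŷ = 1.3 + 60 = 61.3; e = 60.8 − 61.3 = -0.5
x=65: ŷ = 1.3 + 65 = 66.3; e = 65.3 − 66.3 = -1
SSE = 0.25 + 0.25 + 2.25 + 1 + 4 + 0.25 + 1 = 9

SSE = 9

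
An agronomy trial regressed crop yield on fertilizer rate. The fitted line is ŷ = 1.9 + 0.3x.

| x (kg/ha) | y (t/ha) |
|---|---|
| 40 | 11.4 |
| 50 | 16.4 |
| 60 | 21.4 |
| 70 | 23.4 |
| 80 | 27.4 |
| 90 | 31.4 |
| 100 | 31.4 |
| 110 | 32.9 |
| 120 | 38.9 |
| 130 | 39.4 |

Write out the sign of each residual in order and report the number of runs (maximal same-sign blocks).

5 runs

x=40: ŷ = 1.9 + 0.3·40 = 13.9; r = 11.4 − 13.9 = -2.5
x=50: ŷ = 1.9 + 0.3·50 = 16.9; r = 16.4 − 16.9 = -0.5
x=60: ŷ = 1.9 + 0.3·60 = 19.9; r = 21.4 − 19.9 = 1.5
x=70: ŷ = 1.9 + 0.3·70 = 22.9; r = 23.4 − 22.9 = 0.5
x=80: ŷ = 1.9 + 0.3·80 = 25.9; r = 27.4 − 25.9 = 1.5
x=90: ŷ = 1.9 + 0.3·90 = 28.9; r = 31.4 − 28.9 = 2.5
x=100: ŷ = 1.9 + 0.3·100 = 31.9; r = 31.4 − 31.9 = -0.5
x=110: ŷ = 1.9 + 0.3·110 = 34.9; r = 32.9 − 34.9 = -2
x=120: ŷ = 1.9 + 0.3·120 = 37.9; r = 38.9 − 37.9 = 1
x=130: ŷ = 1.9 + 0.3·130 = 40.9; r = 39.4 − 40.9 = -1.5
Signs: − − + + + + − − + −
Runs: −×2, +×4, −×2, +×1, −×1 → 5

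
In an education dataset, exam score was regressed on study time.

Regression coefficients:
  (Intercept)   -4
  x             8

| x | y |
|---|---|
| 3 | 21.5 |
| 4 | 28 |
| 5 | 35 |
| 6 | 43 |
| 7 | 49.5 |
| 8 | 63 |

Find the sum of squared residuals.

SSE = 19.5

x=3: ŷ = -4 + 8·3 = 20; r = 21.5 − 20 = 1.5
x=4: ŷ = -4 + 8·4 = 28; r = 28 − 28 = 0
x=5: ŷ = -4 + 8·5 = 36; r = 35 − 36 = -1
x=6: ŷ = -4 + 8·6 = 44; r = 43 − 44 = -1
x=7: ŷ = -4 + 8·7 = 52; r = 49.5 − 52 = -2.5
x=8: ŷ = -4 + 8·8 = 60; r = 63 − 60 = 3
SSE = 2.25 + 0 + 1 + 1 + 6.25 + 9 = 19.5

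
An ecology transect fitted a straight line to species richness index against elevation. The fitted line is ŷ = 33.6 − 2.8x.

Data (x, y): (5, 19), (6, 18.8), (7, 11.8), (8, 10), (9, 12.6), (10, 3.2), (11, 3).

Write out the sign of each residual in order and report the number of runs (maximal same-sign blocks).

x=5: ŷ = 33.6 − 2.8·5 = 19.6; r = 19 − 19.6 = -0.6
x=6: ŷ = 33.6 − 2.8·6 = 16.8; r = 18.8 − 16.8 = 2
x=7: ŷ = 33.6 − 2.8·7 = 14; r = 11.8 − 14 = -2.2
x=8: ŷ = 33.6 − 2.8·8 = 11.2; r = 10 − 11.2 = -1.2
x=9: ŷ = 33.6 − 2.8·9 = 8.4; r = 12.6 − 8.4 = 4.2
x=10: ŷ = 33.6 − 2.8·10 = 5.6; r = 3.2 − 5.6 = -2.4
x=11: ŷ = 33.6 − 2.8·11 = 2.8; r = 3 − 2.8 = 0.2
Signs: − + − − + − +
Runs: −×1, +×1, −×2, +×1, −×1, +×1 → 6

6 runs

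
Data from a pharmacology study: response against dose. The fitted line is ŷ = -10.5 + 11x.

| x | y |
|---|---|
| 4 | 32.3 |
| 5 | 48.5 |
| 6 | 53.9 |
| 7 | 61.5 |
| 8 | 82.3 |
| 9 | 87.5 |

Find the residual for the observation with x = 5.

r = 4

ŷ = -10.5 + 11·5 = 44.5
r = 48.5 − 44.5 = 4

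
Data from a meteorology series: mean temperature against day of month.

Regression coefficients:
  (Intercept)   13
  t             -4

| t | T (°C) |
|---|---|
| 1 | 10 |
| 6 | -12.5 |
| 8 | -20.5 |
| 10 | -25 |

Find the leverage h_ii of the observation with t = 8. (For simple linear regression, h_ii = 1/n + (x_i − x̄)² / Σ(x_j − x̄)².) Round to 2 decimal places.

h = 0.32

t̄ = (1 + 6 + 8 + 10)/4 = 6.25
Σ(t − t̄)² = 27.5625 + 0.0625 + 3.0625 + 14.0625 = 44.75
h = 1/4 + (1.75)²/44.75 = 0.25 + 0.0684358 = 0.32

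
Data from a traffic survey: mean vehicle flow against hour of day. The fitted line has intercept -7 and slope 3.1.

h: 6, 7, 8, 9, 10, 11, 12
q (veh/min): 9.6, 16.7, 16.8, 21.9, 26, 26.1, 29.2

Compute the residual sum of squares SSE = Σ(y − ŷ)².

SSE = 16

h=6: q̂ = -7 + 3.1·6 = 11.6; r = 9.6 − 11.6 = -2
h=7: q̂ = -7 + 3.1·7 = 14.7; r = 16.7 − 14.7 = 2
h=8: q̂ = -7 + 3.1·8 = 17.8; r = 16.8 − 17.8 = -1
h=9: q̂ = -7 + 3.1·9 = 20.9; r = 21.9 − 20.9 = 1
h=10: q̂ = -7 + 3.1·10 = 24; r = 26 − 24 = 2
h=11: q̂ = -7 + 3.1·11 = 27.1; r = 26.1 − 27.1 = -1
h=12: q̂ = -7 + 3.1·12 = 30.2; r = 29.2 − 30.2 = -1
SSE = 4 + 4 + 1 + 1 + 4 + 1 + 1 = 16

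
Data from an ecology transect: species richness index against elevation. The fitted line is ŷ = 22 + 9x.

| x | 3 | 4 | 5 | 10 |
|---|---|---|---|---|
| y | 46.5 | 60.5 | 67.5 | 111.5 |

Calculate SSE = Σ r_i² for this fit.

x=3: ŷ = 22 + 9·3 = 49; r = 46.5 − 49 = -2.5
x=4: ŷ = 22 + 9·4 = 58; r = 60.5 − 58 = 2.5
x=5: ŷ = 22 + 9·5 = 67; r = 67.5 − 67 = 0.5
x=10: ŷ = 22 + 9·10 = 112; r = 111.5 − 112 = -0.5
SSE = 6.25 + 6.25 + 0.25 + 0.25 = 13

SSE = 13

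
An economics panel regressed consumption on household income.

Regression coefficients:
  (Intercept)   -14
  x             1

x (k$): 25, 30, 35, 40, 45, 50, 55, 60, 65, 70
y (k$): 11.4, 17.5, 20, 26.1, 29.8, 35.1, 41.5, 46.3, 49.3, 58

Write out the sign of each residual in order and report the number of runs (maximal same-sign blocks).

x=25: ŷ = -14 + 25 = 11; e = 11.4 − 11 = 0.4
x=30: ŷ = -14 + 30 = 16; e = 17.5 − 16 = 1.5
x=35: ŷ = -14 + 35 = 21; e = 20 − 21 = -1
x=40: ŷ = -14 + 40 = 26; e = 26.1 − 26 = 0.1
x=45: ŷ = -14 + 45 = 31; e = 29.8 − 31 = -1.2
x=50: ŷ = -14 + 50 = 36; e = 35.1 − 36 = -0.9
x=55: ŷ = -14 + 55 = 41; e = 41.5 − 41 = 0.5
x=60: ŷ = -14 + 60 = 46; e = 46.3 − 46 = 0.3
x=65: ŷ = -14 + 65 = 51; e = 49.3 − 51 = -1.7
x=70: ŷ = -14 + 70 = 56; e = 58 − 56 = 2
Signs: + + − + − − + + − +
Runs: +×2, −×1, +×1, −×2, +×2, −×1, +×1 → 7

7 runs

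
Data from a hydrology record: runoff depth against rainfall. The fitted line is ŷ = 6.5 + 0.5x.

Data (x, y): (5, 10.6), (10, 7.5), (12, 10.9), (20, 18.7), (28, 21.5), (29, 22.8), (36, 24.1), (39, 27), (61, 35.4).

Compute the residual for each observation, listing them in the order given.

x=5: ŷ = 6.5 + 0.5·5 = 9; e = 10.6 − 9 = 1.6
x=10: ŷ = 6.5 + 0.5·10 = 11.5; e = 7.5 − 11.5 = -4
x=12: ŷ = 6.5 + 0.5·12 = 12.5; e = 10.9 − 12.5 = -1.6
x=20: ŷ = 6.5 + 0.5·20 = 16.5; e = 18.7 − 16.5 = 2.2
x=28: ŷ = 6.5 + 0.5·28 = 20.5; e = 21.5 − 20.5 = 1
x=29: ŷ = 6.5 + 0.5·29 = 21; e = 22.8 − 21 = 1.8
x=36: ŷ = 6.5 + 0.5·36 = 24.5; e = 24.1 − 24.5 = -0.4
x=39: ŷ = 6.5 + 0.5·39 = 26; e = 27 − 26 = 1
x=61: ŷ = 6.5 + 0.5·61 = 37; e = 35.4 − 37 = -1.6

1.6, -4, -1.6, 2.2, 1, 1.8, -0.4, 1, -1.6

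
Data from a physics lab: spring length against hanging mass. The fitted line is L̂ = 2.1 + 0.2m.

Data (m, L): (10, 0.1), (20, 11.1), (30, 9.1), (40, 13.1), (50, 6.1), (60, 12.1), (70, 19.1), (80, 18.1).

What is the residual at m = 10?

e = -4

L̂ = 2.1 + 0.2·10 = 4.1
e = 0.1 − 4.1 = -4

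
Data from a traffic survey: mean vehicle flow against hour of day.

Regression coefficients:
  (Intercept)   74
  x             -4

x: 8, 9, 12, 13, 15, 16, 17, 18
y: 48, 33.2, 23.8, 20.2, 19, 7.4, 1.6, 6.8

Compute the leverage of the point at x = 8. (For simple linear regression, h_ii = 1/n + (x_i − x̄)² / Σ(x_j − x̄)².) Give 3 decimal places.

h = 0.447

x̄ = (8 + 9 + 12 + 13 + 15 + 16 + 17 + 18)/8 = 13.5
Σ(x − x̄)² = 30.25 + 20.25 + 2.25 + 0.25 + 2.25 + 6.25 + 12.25 + 20.25 = 94
h = 1/8 + (-5.5)²/94 = 0.125 + 0.321809 = 0.447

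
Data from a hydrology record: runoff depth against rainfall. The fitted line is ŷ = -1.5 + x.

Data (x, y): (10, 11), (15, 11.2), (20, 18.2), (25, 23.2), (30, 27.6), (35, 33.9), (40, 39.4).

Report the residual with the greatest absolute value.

x=10: ŷ = -1.5 + 10 = 8.5; e = 11 − 8.5 = 2.5
x=15: ŷ = -1.5 + 15 = 13.5; e = 11.2 − 13.5 = -2.3
x=20: ŷ = -1.5 + 20 = 18.5; e = 18.2 − 18.5 = -0.3
x=25: ŷ = -1.5 + 25 = 23.5; e = 23.2 − 23.5 = -0.3
x=30: ŷ = -1.5 + 30 = 28.5; e = 27.6 − 28.5 = -0.9
x=35: ŷ = -1.5 + 35 = 33.5; e = 33.9 − 33.5 = 0.4
x=40: ŷ = -1.5 + 40 = 38.5; e = 39.4 − 38.5 = 0.9
Largest |e| is 2.5 at x = 10, residual 2.5.

e = 2.5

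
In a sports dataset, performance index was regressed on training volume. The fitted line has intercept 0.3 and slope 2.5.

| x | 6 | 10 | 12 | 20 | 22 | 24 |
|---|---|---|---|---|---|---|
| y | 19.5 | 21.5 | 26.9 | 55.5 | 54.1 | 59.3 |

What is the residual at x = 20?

r = 5.2

ŷ = 0.3 + 2.5·20 = 50.3
r = 55.5 − 50.3 = 5.2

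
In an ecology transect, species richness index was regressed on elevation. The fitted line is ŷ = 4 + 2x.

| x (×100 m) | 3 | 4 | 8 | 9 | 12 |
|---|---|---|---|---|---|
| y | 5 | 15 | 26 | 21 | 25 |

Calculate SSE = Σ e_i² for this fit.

x=3: ŷ = 4 + 2·3 = 10; e = 5 − 10 = -5
x=4: ŷ = 4 + 2·4 = 12; e = 15 − 12 = 3
x=8: ŷ = 4 + 2·8 = 20; e = 26 − 20 = 6
x=9: ŷ = 4 + 2·9 = 22; e = 21 − 22 = -1
x=12: ŷ = 4 + 2·12 = 28; e = 25 − 28 = -3
SSE = 25 + 9 + 36 + 1 + 9 = 80

SSE = 80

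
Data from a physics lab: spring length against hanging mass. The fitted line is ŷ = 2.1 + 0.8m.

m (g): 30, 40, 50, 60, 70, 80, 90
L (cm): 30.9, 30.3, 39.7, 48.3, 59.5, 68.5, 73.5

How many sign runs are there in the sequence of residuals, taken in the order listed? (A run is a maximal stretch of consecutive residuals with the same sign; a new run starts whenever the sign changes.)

m=30: ŷ = 2.1 + 0.8·30 = 26.1; e = 30.9 − 26.1 = 4.8
m=40: ŷ = 2.1 + 0.8·40 = 34.1; e = 30.3 − 34.1 = -3.8
m=50: ŷ = 2.1 + 0.8·50 = 42.1; e = 39.7 − 42.1 = -2.4
m=60: ŷ = 2.1 + 0.8·60 = 50.1; e = 48.3 − 50.1 = -1.8
m=70: ŷ = 2.1 + 0.8·70 = 58.1; e = 59.5 − 58.1 = 1.4
m=80: ŷ = 2.1 + 0.8·80 = 66.1; e = 68.5 − 66.1 = 2.4
m=90: ŷ = 2.1 + 0.8·90 = 74.1; e = 73.5 − 74.1 = -0.6
Signs: + − − − + + −
Runs: +×1, −×3, +×2, −×1 → 4

4 runs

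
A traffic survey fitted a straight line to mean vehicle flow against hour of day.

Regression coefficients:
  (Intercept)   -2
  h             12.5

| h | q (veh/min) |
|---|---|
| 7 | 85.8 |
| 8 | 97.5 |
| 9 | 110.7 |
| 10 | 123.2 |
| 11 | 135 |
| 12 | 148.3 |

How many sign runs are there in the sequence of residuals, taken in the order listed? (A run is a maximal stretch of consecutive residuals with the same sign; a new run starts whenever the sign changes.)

h=7: ŷ = -2 + 12.5·7 = 85.5; e = 85.8 − 85.5 = 0.3
h=8: ŷ = -2 + 12.5·8 = 98; e = 97.5 − 98 = -0.5
h=9: ŷ = -2 + 12.5·9 = 110.5; e = 110.7 − 110.5 = 0.2
h=10: ŷ = -2 + 12.5·10 = 123; e = 123.2 − 123 = 0.2
h=11: ŷ = -2 + 12.5·11 = 135.5; e = 135 − 135.5 = -0.5
h=12: ŷ = -2 + 12.5·12 = 148; e = 148.3 − 148 = 0.3
Signs: + − + + − +
Runs: +×1, −×1, +×2, −×1, +×1 → 5

5 runs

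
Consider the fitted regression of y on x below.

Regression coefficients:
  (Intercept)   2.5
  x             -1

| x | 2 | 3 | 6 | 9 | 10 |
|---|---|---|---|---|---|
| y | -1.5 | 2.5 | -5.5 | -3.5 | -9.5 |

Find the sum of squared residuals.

SSE = 30

x=2: ŷ = 2.5 − 2 = 0.5; e = -1.5 − 0.5 = -2
x=3: ŷ = 2.5 − 3 = -0.5; e = 2.5 − (-0.5) = 3
x=6: ŷ = 2.5 − 6 = -3.5; e = -5.5 − (-3.5) = -2
x=9: ŷ = 2.5 − 9 = -6.5; e = -3.5 − (-6.5) = 3
x=10: ŷ = 2.5 − 10 = -7.5; e = -9.5 − (-7.5) = -2
SSE = 4 + 9 + 4 + 9 + 4 = 30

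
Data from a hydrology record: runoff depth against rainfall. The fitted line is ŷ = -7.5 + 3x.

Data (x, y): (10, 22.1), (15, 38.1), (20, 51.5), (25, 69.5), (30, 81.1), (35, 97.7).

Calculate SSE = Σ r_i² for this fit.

SSE = 7.52

x=10: ŷ = -7.5 + 3·10 = 22.5; r = 22.1 − 22.5 = -0.4
x=15: ŷ = -7.5 + 3·15 = 37.5; r = 38.1 − 37.5 = 0.6
x=20: ŷ = -7.5 + 3·20 = 52.5; r = 51.5 − 52.5 = -1
x=25: ŷ = -7.5 + 3·25 = 67.5; r = 69.5 − 67.5 = 2
x=30: ŷ = -7.5 + 3·30 = 82.5; r = 81.1 − 82.5 = -1.4
x=35: ŷ = -7.5 + 3·35 = 97.5; r = 97.7 − 97.5 = 0.2
SSE = 0.16 + 0.36 + 1 + 4 + 1.96 + 0.04 = 7.52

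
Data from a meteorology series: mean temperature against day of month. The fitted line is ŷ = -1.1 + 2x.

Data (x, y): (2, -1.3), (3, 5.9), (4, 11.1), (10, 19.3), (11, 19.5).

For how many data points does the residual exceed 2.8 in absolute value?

2

x=2: ŷ = -1.1 + 2·2 = 2.9; e = -1.3 − 2.9 = -4.2
x=3: ŷ = -1.1 + 2·3 = 4.9; e = 5.9 − 4.9 = 1
x=4: ŷ = -1.1 + 2·4 = 6.9; e = 11.1 − 6.9 = 4.2
x=10: ŷ = -1.1 + 2·10 = 18.9; e = 19.3 − 18.9 = 0.4
x=11: ŷ = -1.1 + 2·11 = 20.9; e = 19.5 − 20.9 = -1.4
|e| > 2.8: x=2 (|e|=4.2), x=4 (|e|=4.2) → 2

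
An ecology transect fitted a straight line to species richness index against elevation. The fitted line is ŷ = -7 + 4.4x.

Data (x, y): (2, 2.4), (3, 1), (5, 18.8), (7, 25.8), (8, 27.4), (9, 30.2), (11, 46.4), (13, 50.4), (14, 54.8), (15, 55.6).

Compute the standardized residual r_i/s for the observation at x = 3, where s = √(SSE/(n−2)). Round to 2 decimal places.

x=2: ŷ = -7 + 4.4·2 = 1.8; r = 2.4 − 1.8 = 0.6
x=3: ŷ = -7 + 4.4·3 = 6.2; r = 1 − 6.2 = -5.2
x=5: ŷ = -7 + 4.4·5 = 15; r = 18.8 − 15 = 3.8
x=7: ŷ = -7 + 4.4·7 = 23.8; r = 25.8 − 23.8 = 2
x=8: ŷ = -7 + 4.4·8 = 28.2; r = 27.4 − 28.2 = -0.8
x=9: ŷ = -7 + 4.4·9 = 32.6; r = 30.2 − 32.6 = -2.4
x=11: ŷ = -7 + 4.4·11 = 41.4; r = 46.4 − 41.4 = 5
x=13: ŷ = -7 + 4.4·13 = 50.2; r = 50.4 − 50.2 = 0.2
x=14: ŷ = -7 + 4.4·14 = 54.6; r = 54.8 − 54.6 = 0.2
x=15: ŷ = -7 + 4.4·15 = 59; r = 55.6 − 59 = -3.4
SSE = 0.36 + 27.04 + 14.44 + 4 + 0.64 + 5.76 + 25 + 0.04 + 0.04 + 11.56 = 88.88
s = √(88.88/8) = 3.33317
r/s = -5.2 / 3.33317 = -1.56

-1.56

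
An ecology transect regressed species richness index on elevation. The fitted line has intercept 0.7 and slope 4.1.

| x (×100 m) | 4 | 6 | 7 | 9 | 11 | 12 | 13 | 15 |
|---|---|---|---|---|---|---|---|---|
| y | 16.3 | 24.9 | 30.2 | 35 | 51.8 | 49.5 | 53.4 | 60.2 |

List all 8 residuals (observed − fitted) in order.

-0.8, -0.4, 0.8, -2.6, 6, -0.4, -0.6, -2

x=4: ŷ = 0.7 + 4.1·4 = 17.1; r = 16.3 − 17.1 = -0.8
x=6: ŷ = 0.7 + 4.1·6 = 25.3; r = 24.9 − 25.3 = -0.4
x=7: ŷ = 0.7 + 4.1·7 = 29.4; r = 30.2 − 29.4 = 0.8
x=9: ŷ = 0.7 + 4.1·9 = 37.6; r = 35 − 37.6 = -2.6
x=11: ŷ = 0.7 + 4.1·11 = 45.8; r = 51.8 − 45.8 = 6
x=12: ŷ = 0.7 + 4.1·12 = 49.9; r = 49.5 − 49.9 = -0.4
x=13: ŷ = 0.7 + 4.1·13 = 54; r = 53.4 − 54 = -0.6
x=15: ŷ = 0.7 + 4.1·15 = 62.2; r = 60.2 − 62.2 = -2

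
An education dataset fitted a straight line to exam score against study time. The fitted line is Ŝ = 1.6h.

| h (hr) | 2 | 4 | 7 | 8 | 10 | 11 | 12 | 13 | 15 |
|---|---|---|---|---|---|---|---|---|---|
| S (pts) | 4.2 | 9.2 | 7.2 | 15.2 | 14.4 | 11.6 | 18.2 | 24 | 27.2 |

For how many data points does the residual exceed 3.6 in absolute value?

2

h=2: Ŝ = 1.6·2 = 3.2; e = 4.2 − 3.2 = 1
h=4: Ŝ = 1.6·4 = 6.4; e = 9.2 − 6.4 = 2.8
h=7: Ŝ = 1.6·7 = 11.2; e = 7.2 − 11.2 = -4
h=8: Ŝ = 1.6·8 = 12.8; e = 15.2 − 12.8 = 2.4
h=10: Ŝ = 1.6·10 = 16; e = 14.4 − 16 = -1.6
h=11: Ŝ = 1.6·11 = 17.6; e = 11.6 − 17.6 = -6
h=12: Ŝ = 1.6·12 = 19.2; e = 18.2 − 19.2 = -1
h=13: Ŝ = 1.6·13 = 20.8; e = 24 − 20.8 = 3.2
h=15: Ŝ = 1.6·15 = 24; e = 27.2 − 24 = 3.2
|e| > 3.6: h=7 (|e|=4), h=11 (|e|=6) → 2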